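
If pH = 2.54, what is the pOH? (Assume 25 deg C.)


At 25 deg C, pH + pOH = 14.
pOH = 14 - pH = 14 - 2.54
pOH = 11.46:

11.46


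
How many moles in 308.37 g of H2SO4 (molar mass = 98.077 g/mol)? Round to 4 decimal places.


n = mass / M
n = 308.37 / 98.077
n = 3.14416224 mol, rounded to 4 dp:

3.1442 mol


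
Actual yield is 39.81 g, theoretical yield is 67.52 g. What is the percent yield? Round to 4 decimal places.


% yield = 100 * actual / theoretical
% yield = 100 * 39.81 / 67.52
% yield = 58.96030806 %, rounded to 4 dp:

58.9603 %


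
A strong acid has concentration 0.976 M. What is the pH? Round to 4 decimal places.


A strong acid dissociates completely, so [H+] equals the given concentration.
pH = -log10([H+]) = -log10(0.976)
pH = 0.01055018, rounded to 4 dp:

0.0106


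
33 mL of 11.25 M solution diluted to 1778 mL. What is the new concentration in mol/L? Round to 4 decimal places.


Dilution: M1*V1 = M2*V2, solve for M2.
M2 = M1*V1 / V2
M2 = 11.25 * 33 / 1778
M2 = 371.25 / 1778
M2 = 0.20880202 mol/L, rounded to 4 dp:

0.2088 mol/L


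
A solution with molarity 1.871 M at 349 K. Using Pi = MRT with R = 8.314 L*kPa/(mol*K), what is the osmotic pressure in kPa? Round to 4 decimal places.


Osmotic pressure (van't Hoff): Pi = M*R*T.
RT = 8.314 * 349 = 2901.586
Pi = 1.871 * 2901.586
Pi = 5428.867406 kPa, rounded to 4 dp:

5428.8674 kPa


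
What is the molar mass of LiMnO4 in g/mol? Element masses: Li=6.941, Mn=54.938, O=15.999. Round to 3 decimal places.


M = sum(count * atomic_mass) over atoms.
M = 1*6.941 + 1*54.938 + 4*15.999
M = 6.941 + 54.938 + 63.996
M = 125.875 g/mol, rounded to 3 dp:

125.875 g/mol


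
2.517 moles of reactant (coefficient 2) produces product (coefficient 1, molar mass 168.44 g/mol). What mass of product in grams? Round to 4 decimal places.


Use the coefficient ratio to convert reactant moles to product moles, then multiply by the product's molar mass.
moles_P = moles_R * (coeff_P / coeff_R) = 2.517 * (1/2) = 1.2585
mass_P = moles_P * M_P = 1.2585 * 168.44
mass_P = 211.98174 g, rounded to 4 dp:

211.9817 g


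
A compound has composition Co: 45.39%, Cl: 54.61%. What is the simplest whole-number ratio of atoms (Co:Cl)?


Assume 100 g of compound, divide each mass% by atomic mass to get moles, then normalize by the smallest to get a raw atom ratio.
Moles per 100 g: Co: 45.39/58.933 = 0.7702, Cl: 54.61/35.453 = 1.5403
Raw ratio (divide by min = 0.7702): Co: 1.0, Cl: 2.0
Multiply by 1 to clear fractions: Co: 1.0 ~= 1, Cl: 2.0 ~= 2
Reduce by GCD to get the simplest whole-number ratio:

1:2


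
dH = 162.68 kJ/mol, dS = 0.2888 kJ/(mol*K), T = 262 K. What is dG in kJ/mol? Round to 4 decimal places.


Gibbs: dG = dH - T*dS (consistent units, dS already in kJ/(mol*K)).
T*dS = 262 * 0.2888 = 75.6656
dG = 162.68 - (75.6656)
dG = 87.0144 kJ/mol, rounded to 4 dp:

87.0144 kJ/mol


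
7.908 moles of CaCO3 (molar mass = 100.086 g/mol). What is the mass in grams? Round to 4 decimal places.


mass = n * M
mass = 7.908 * 100.086
mass = 791.480088 g, rounded to 4 dp:

791.4801 g


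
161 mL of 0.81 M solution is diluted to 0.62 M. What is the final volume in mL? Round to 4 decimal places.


Dilution: M1*V1 = M2*V2, solve for V2.
V2 = M1*V1 / M2
V2 = 0.81 * 161 / 0.62
V2 = 130.41 / 0.62
V2 = 210.33870968 mL, rounded to 4 dp:

210.3387 mL


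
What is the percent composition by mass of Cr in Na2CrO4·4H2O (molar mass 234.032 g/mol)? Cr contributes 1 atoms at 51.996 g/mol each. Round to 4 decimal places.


pct = 100 * (n_elem * M_elem) / M_total
mass_contribution = 1 * 51.996 = 51.996 g/mol
pct = 100 * 51.996 / 234.032
pct = 22.21747453 %, rounded to 4 dp:

22.2175 %


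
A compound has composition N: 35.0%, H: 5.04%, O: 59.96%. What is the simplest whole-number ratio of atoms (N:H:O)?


Assume 100 g of compound, divide each mass% by atomic mass to get moles, then normalize by the smallest to get a raw atom ratio.
Moles per 100 g: N: 35.0/14.007 = 2.4988, H: 5.04/1.008 = 5.0, O: 59.96/15.999 = 3.7477
Raw ratio (divide by min = 2.4988): N: 1.0, H: 2.001, O: 1.5
Multiply by 2 to clear fractions: N: 2.0 ~= 2, H: 4.002 ~= 4, O: 3.0 ~= 3
Reduce by GCD to get the simplest whole-number ratio:

2:4:3


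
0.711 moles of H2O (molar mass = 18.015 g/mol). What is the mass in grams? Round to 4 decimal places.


mass = n * M
mass = 0.711 * 18.015
mass = 12.808665 g, rounded to 4 dp:

12.8087 g


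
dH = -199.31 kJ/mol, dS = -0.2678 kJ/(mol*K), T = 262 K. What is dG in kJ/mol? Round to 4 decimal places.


Gibbs: dG = dH - T*dS (consistent units, dS already in kJ/(mol*K)).
T*dS = 262 * -0.2678 = -70.1636
dG = -199.31 - (-70.1636)
dG = -129.1464 kJ/mol, rounded to 4 dp:

-129.1464 kJ/mol


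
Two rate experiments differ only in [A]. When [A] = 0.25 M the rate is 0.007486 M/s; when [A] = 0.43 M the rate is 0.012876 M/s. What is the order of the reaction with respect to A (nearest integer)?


Rate is proportional to [A]^n, so rate2/rate1 = ([A]2/[A]1)^n. Take logs to solve for n.
rate2/rate1 = 0.012876 / 0.007486 = 1.72
[A]2/[A]1 = 0.43 / 0.25 = 1.72
n = ln(1.72) / ln(1.72) = 1.0
Nearest integer order:

1


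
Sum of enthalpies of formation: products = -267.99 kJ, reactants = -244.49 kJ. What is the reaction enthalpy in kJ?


dH_rxn = sum(dH_f products) - sum(dH_f reactants)
dH_rxn = -267.99 - (-244.49)
dH_rxn = -23.5 kJ:

-23.50 kJ


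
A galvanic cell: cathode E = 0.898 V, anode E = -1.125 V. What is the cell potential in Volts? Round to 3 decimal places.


Standard cell potential: E_cell = E_cathode - E_anode.
E_cell = 0.898 - (-1.125)
E_cell = 2.023 V, rounded to 3 dp:

2.023 V


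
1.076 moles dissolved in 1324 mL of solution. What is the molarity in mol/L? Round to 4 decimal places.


Convert volume to liters: V_L = V_mL / 1000.
V_L = 1324 / 1000 = 1.324 L
M = n / V_L = 1.076 / 1.324
M = 0.81268882 mol/L, rounded to 4 dp:

0.8127 mol/L


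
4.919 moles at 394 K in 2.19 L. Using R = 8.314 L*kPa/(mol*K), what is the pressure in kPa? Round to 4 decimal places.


PV = nRT, solve for P = nRT / V.
nRT = 4.919 * 8.314 * 394 = 16113.247
P = 16113.247 / 2.19
P = 7357.64703196 kPa, rounded to 4 dp:

7357.6470 kPa


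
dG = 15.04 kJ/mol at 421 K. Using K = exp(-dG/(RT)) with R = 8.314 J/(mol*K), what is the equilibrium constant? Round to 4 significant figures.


dG is in kJ/mol; multiply by 1000 to match R in J/(mol*K).
RT = 8.314 * 421 = 3500.194 J/mol
exponent = -dG*1000 / (RT) = -(15.04*1000) / 3500.194 = -4.29690469
K = exp(-4.29690469)
K = 0.013610623, rounded to 4 significant figures:

0.01361


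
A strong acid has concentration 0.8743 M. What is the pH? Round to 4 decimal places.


A strong acid dissociates completely, so [H+] equals the given concentration.
pH = -log10([H+]) = -log10(0.8743)
pH = 0.05833952, rounded to 4 dp:

0.0583


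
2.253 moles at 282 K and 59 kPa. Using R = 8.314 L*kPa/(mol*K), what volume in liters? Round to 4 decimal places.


PV = nRT, solve for V = nRT / P.
nRT = 2.253 * 8.314 * 282 = 5282.2666
V = 5282.2666 / 59
V = 89.52994237 L, rounded to 4 dp:

89.5299 L


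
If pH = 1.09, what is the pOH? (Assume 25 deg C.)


At 25 deg C, pH + pOH = 14.
pOH = 14 - pH = 14 - 1.09
pOH = 12.91:

12.91


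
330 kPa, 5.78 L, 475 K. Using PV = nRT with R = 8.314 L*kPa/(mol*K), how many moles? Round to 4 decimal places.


PV = nRT, solve for n = PV / (RT).
PV = 330 * 5.78 = 1907.4
RT = 8.314 * 475 = 3949.15
n = 1907.4 / 3949.15
n = 0.48299001 mol, rounded to 4 dp:

0.4830 mol


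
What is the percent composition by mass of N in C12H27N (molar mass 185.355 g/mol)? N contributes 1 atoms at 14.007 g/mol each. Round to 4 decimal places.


pct = 100 * (n_elem * M_elem) / M_total
mass_contribution = 1 * 14.007 = 14.007 g/mol
pct = 100 * 14.007 / 185.355
pct = 7.55685037 %, rounded to 4 dp:

7.5569 %


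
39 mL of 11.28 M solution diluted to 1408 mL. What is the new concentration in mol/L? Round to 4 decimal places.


Dilution: M1*V1 = M2*V2, solve for M2.
M2 = M1*V1 / V2
M2 = 11.28 * 39 / 1408
M2 = 439.92 / 1408
M2 = 0.31244318 mol/L, rounded to 4 dp:

0.3124 mol/L


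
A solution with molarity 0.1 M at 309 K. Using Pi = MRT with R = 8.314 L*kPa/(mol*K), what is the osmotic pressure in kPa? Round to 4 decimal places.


Osmotic pressure (van't Hoff): Pi = M*R*T.
RT = 8.314 * 309 = 2569.026
Pi = 0.1 * 2569.026
Pi = 256.9026 kPa, rounded to 4 dp:

256.9026 kPa


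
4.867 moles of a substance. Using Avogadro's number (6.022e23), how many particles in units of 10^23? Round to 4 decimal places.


N = n * NA, then divide by 1e23 for the requested units.
N / 1e23 = n * 6.022
N / 1e23 = 4.867 * 6.022
N / 1e23 = 29.309074, rounded to 4 dp:

29.3091


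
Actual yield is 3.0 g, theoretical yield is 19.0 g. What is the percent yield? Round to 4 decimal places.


% yield = 100 * actual / theoretical
% yield = 100 * 3.0 / 19.0
% yield = 15.78947368 %, rounded to 4 dp:

15.7895 %


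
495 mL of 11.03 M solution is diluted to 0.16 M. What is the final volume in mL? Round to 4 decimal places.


Dilution: M1*V1 = M2*V2, solve for V2.
V2 = M1*V1 / M2
V2 = 11.03 * 495 / 0.16
V2 = 5459.85 / 0.16
V2 = 34124.0625 mL, rounded to 4 dp:

34124.0625 mL


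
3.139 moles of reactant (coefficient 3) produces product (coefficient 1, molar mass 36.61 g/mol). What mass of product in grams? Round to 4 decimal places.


Use the coefficient ratio to convert reactant moles to product moles, then multiply by the product's molar mass.
moles_P = moles_R * (coeff_P / coeff_R) = 3.139 * (1/3) = 1.046333
mass_P = moles_P * M_P = 1.046333 * 36.61
mass_P = 38.30625113 g, rounded to 4 dp:

38.3063 g


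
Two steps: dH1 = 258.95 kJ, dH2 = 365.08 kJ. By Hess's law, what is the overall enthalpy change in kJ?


Hess's law: enthalpy is a state function, so add the step enthalpies.
dH_total = dH1 + dH2 = 258.95 + (365.08)
dH_total = 624.03 kJ:

624.03 kJ


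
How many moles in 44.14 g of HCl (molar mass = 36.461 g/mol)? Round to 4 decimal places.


n = mass / M
n = 44.14 / 36.461
n = 1.2106086 mol, rounded to 4 dp:

1.2106 mol


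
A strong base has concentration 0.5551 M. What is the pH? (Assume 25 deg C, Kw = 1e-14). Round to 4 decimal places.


A strong base dissociates completely, so [OH-] equals the given concentration.
pOH = -log10([OH-]) = -log10(0.5551) = 0.255629
pH = 14 - pOH = 14 - 0.255629
pH = 13.744371, rounded to 4 dp:

13.7444


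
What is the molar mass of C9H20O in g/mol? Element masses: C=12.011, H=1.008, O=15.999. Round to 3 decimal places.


M = sum(count * atomic_mass) over atoms.
M = 9*12.011 + 20*1.008 + 1*15.999
M = 108.099 + 20.16 + 15.999
M = 144.258 g/mol, rounded to 3 dp:

144.258 g/mol


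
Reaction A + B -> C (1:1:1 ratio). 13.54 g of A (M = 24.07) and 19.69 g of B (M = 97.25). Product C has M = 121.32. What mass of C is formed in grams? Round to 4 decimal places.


Find moles of each reactant; the smaller value is the limiting reagent in a 1:1:1 reaction, so moles_C equals moles of the limiter.
n_A = mass_A / M_A = 13.54 / 24.07 = 0.562526 mol
n_B = mass_B / M_B = 19.69 / 97.25 = 0.202468 mol
Limiting reagent: B (smaller), n_limiting = 0.202468 mol
mass_C = n_limiting * M_C = 0.202468 * 121.32
mass_C = 24.56341776 g, rounded to 4 dp:

24.5634 g


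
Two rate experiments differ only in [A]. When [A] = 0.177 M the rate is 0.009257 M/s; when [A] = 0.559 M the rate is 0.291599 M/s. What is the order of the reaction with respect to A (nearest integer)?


Rate is proportional to [A]^n, so rate2/rate1 = ([A]2/[A]1)^n. Take logs to solve for n.
rate2/rate1 = 0.291599 / 0.009257 = 31.5004
[A]2/[A]1 = 0.559 / 0.177 = 3.1582
n = ln(31.5004) / ln(3.1582) = 3.0
Nearest integer order:

3


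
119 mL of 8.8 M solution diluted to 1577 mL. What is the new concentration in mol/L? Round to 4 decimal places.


Dilution: M1*V1 = M2*V2, solve for M2.
M2 = M1*V1 / V2
M2 = 8.8 * 119 / 1577
M2 = 1047.2 / 1577
M2 = 0.66404566 mol/L, rounded to 4 dp:

0.6640 mol/L


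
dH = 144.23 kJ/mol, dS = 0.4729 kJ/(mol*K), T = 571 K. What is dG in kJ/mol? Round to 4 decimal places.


Gibbs: dG = dH - T*dS (consistent units, dS already in kJ/(mol*K)).
T*dS = 571 * 0.4729 = 270.0259
dG = 144.23 - (270.0259)
dG = -125.7959 kJ/mol, rounded to 4 dp:

-125.7959 kJ/mol


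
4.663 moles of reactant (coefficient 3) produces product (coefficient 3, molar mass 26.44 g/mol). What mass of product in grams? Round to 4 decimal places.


Use the coefficient ratio to convert reactant moles to product moles, then multiply by the product's molar mass.
moles_P = moles_R * (coeff_P / coeff_R) = 4.663 * (3/3) = 4.663
mass_P = moles_P * M_P = 4.663 * 26.44
mass_P = 123.28972 g, rounded to 4 dp:

123.2897 g


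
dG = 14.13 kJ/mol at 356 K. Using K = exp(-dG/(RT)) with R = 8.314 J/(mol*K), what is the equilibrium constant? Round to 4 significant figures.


dG is in kJ/mol; multiply by 1000 to match R in J/(mol*K).
RT = 8.314 * 356 = 2959.784 J/mol
exponent = -dG*1000 / (RT) = -(14.13*1000) / 2959.784 = -4.77399702
K = exp(-4.77399702)
K = 0.0084465516, rounded to 4 significant figures:

0.008447


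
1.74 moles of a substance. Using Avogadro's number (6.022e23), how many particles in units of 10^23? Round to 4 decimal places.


N = n * NA, then divide by 1e23 for the requested units.
N / 1e23 = n * 6.022
N / 1e23 = 1.74 * 6.022
N / 1e23 = 10.47828, rounded to 4 dp:

10.4783


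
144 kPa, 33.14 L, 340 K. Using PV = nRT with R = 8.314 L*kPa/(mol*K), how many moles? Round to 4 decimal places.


PV = nRT, solve for n = PV / (RT).
PV = 144 * 33.14 = 4772.16
RT = 8.314 * 340 = 2826.76
n = 4772.16 / 2826.76
n = 1.68820841 mol, rounded to 4 dp:

1.6882 mol


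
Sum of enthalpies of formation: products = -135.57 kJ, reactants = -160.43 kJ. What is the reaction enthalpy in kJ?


dH_rxn = sum(dH_f products) - sum(dH_f reactants)
dH_rxn = -135.57 - (-160.43)
dH_rxn = 24.86 kJ:

24.86 kJ


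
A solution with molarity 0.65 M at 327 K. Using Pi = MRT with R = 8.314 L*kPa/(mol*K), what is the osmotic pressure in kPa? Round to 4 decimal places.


Osmotic pressure (van't Hoff): Pi = M*R*T.
RT = 8.314 * 327 = 2718.678
Pi = 0.65 * 2718.678
Pi = 1767.1407 kPa, rounded to 4 dp:

1767.1407 kPa


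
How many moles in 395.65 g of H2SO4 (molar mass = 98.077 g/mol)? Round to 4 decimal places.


n = mass / M
n = 395.65 / 98.077
n = 4.03407527 mol, rounded to 4 dp:

4.0341 mol


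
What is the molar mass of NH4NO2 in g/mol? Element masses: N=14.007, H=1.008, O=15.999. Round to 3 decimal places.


M = sum(count * atomic_mass) over atoms.
M = 2*14.007 + 4*1.008 + 2*15.999
M = 28.014 + 4.032 + 31.998
M = 64.044 g/mol, rounded to 3 dp:

64.044 g/mol


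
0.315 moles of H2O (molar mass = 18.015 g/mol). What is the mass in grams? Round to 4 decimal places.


mass = n * M
mass = 0.315 * 18.015
mass = 5.674725 g, rounded to 4 dp:

5.6747 g


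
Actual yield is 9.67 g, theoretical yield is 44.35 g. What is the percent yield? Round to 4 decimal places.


% yield = 100 * actual / theoretical
% yield = 100 * 9.67 / 44.35
% yield = 21.80383315 %, rounded to 4 dp:

21.8038 %


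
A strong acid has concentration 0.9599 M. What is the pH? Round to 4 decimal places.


A strong acid dissociates completely, so [H+] equals the given concentration.
pH = -log10([H+]) = -log10(0.9599)
pH = 0.01777401, rounded to 4 dp:

0.0178


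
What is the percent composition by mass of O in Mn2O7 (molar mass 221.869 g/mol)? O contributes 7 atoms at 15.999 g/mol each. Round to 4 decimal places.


pct = 100 * (n_elem * M_elem) / M_total
mass_contribution = 7 * 15.999 = 111.993 g/mol
pct = 100 * 111.993 / 221.869
pct = 50.47708332 %, rounded to 4 dp:

50.4771 %


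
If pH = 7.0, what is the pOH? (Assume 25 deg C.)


At 25 deg C, pH + pOH = 14.
pOH = 14 - pH = 14 - 7.0
pOH = 7.0:

7.00


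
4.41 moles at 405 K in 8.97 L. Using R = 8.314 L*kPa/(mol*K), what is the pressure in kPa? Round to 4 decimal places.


PV = nRT, solve for P = nRT / V.
nRT = 4.41 * 8.314 * 405 = 14849.2197
P = 14849.2197 / 8.97
P = 1655.43140468 kPa, rounded to 4 dp:

1655.4314 kPa


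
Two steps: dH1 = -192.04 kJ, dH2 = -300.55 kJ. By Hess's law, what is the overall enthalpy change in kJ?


Hess's law: enthalpy is a state function, so add the step enthalpies.
dH_total = dH1 + dH2 = -192.04 + (-300.55)
dH_total = -492.59 kJ:

-492.59 kJ


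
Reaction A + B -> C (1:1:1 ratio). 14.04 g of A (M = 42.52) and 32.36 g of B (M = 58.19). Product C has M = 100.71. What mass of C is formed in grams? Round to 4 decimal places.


Find moles of each reactant; the smaller value is the limiting reagent in a 1:1:1 reaction, so moles_C equals moles of the limiter.
n_A = mass_A / M_A = 14.04 / 42.52 = 0.330198 mol
n_B = mass_B / M_B = 32.36 / 58.19 = 0.556109 mol
Limiting reagent: A (smaller), n_limiting = 0.330198 mol
mass_C = n_limiting * M_C = 0.330198 * 100.71
mass_C = 33.25424058 g, rounded to 4 dp:

33.2542 g


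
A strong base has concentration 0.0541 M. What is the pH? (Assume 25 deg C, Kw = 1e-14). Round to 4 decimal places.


A strong base dissociates completely, so [OH-] equals the given concentration.
pOH = -log10([OH-]) = -log10(0.0541) = 1.266803
pH = 14 - pOH = 14 - 1.266803
pH = 12.733197, rounded to 4 dp:

12.7332


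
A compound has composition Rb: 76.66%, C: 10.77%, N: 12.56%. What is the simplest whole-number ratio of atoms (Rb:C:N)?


Assume 100 g of compound, divide each mass% by atomic mass to get moles, then normalize by the smallest to get a raw atom ratio.
Moles per 100 g: Rb: 76.66/85.468 = 0.8969, C: 10.77/12.011 = 0.8967, N: 12.56/14.007 = 0.8967
Raw ratio (divide by min = 0.8967): Rb: 1.0, C: 1.0, N: 1.0
Multiply by 1 to clear fractions: Rb: 1.0 ~= 1, C: 1.0 ~= 1, N: 1.0 ~= 1
Reduce by GCD to get the simplest whole-number ratio:

1:1:1


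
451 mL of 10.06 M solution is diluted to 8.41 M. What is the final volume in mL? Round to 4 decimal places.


Dilution: M1*V1 = M2*V2, solve for V2.
V2 = M1*V1 / M2
V2 = 10.06 * 451 / 8.41
V2 = 4537.06 / 8.41
V2 = 539.48394768 mL, rounded to 4 dp:

539.4839 mL


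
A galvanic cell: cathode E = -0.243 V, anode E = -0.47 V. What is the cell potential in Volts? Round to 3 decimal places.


Standard cell potential: E_cell = E_cathode - E_anode.
E_cell = -0.243 - (-0.47)
E_cell = 0.227 V, rounded to 3 dp:

0.227 V


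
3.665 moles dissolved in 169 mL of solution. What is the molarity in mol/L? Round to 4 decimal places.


Convert volume to liters: V_L = V_mL / 1000.
V_L = 169 / 1000 = 0.169 L
M = n / V_L = 3.665 / 0.169
M = 21.68639053 mol/L, rounded to 4 dp:

21.6864 mol/L


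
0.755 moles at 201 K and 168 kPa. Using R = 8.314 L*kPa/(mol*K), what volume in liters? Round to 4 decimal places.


PV = nRT, solve for V = nRT / P.
nRT = 0.755 * 8.314 * 201 = 1261.6911
V = 1261.6911 / 168
V = 7.51006607 L, rounded to 4 dp:

7.5101 L


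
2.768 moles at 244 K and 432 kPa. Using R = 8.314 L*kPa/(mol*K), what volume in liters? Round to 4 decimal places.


PV = nRT, solve for V = nRT / P.
nRT = 2.768 * 8.314 * 244 = 5615.2091
V = 5615.2091 / 432
V = 12.99816921 L, rounded to 4 dp:

12.9982 L


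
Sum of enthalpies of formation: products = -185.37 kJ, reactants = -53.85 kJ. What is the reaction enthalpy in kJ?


dH_rxn = sum(dH_f products) - sum(dH_f reactants)
dH_rxn = -185.37 - (-53.85)
dH_rxn = -131.52 kJ:

-131.52 kJ


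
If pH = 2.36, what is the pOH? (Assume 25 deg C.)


At 25 deg C, pH + pOH = 14.
pOH = 14 - pH = 14 - 2.36
pOH = 11.64:

11.64


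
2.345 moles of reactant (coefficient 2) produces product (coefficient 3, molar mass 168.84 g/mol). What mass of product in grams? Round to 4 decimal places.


Use the coefficient ratio to convert reactant moles to product moles, then multiply by the product's molar mass.
moles_P = moles_R * (coeff_P / coeff_R) = 2.345 * (3/2) = 3.5175
mass_P = moles_P * M_P = 3.5175 * 168.84
mass_P = 593.8947 g, rounded to 4 dp:

593.8947 g


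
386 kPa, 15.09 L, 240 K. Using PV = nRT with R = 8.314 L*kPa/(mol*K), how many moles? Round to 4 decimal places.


PV = nRT, solve for n = PV / (RT).
PV = 386 * 15.09 = 5824.74
RT = 8.314 * 240 = 1995.36
n = 5824.74 / 1995.36
n = 2.91914241 mol, rounded to 4 dp:

2.9191 mol


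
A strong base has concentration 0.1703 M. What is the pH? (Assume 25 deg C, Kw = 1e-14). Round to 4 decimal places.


A strong base dissociates completely, so [OH-] equals the given concentration.
pOH = -log10([OH-]) = -log10(0.1703) = 0.768785
pH = 14 - pOH = 14 - 0.768785
pH = 13.231215, rounded to 4 dp:

13.2312


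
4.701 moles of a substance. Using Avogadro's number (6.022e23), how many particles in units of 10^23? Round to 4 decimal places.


N = n * NA, then divide by 1e23 for the requested units.
N / 1e23 = n * 6.022
N / 1e23 = 4.701 * 6.022
N / 1e23 = 28.309422, rounded to 4 dp:

28.3094


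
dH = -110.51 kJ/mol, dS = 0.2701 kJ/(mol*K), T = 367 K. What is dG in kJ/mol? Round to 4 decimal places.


Gibbs: dG = dH - T*dS (consistent units, dS already in kJ/(mol*K)).
T*dS = 367 * 0.2701 = 99.1267
dG = -110.51 - (99.1267)
dG = -209.6367 kJ/mol, rounded to 4 dp:

-209.6367 kJ/mol


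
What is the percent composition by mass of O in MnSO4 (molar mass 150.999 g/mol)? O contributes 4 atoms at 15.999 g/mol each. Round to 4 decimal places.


pct = 100 * (n_elem * M_elem) / M_total
mass_contribution = 4 * 15.999 = 63.996 g/mol
pct = 100 * 63.996 / 150.999
pct = 42.38173763 %, rounded to 4 dp:

42.3817 %


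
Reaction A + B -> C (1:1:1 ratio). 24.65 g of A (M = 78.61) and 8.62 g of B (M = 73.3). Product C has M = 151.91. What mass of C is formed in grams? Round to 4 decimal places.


Find moles of each reactant; the smaller value is the limiting reagent in a 1:1:1 reaction, so moles_C equals moles of the limiter.
n_A = mass_A / M_A = 24.65 / 78.61 = 0.313573 mol
n_B = mass_B / M_B = 8.62 / 73.3 = 0.117599 mol
Limiting reagent: B (smaller), n_limiting = 0.117599 mol
mass_C = n_limiting * M_C = 0.117599 * 151.91
mass_C = 17.86446409 g, rounded to 4 dp:

17.8645 g


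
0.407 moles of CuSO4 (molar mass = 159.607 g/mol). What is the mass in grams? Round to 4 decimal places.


mass = n * M
mass = 0.407 * 159.607
mass = 64.960049 g, rounded to 4 dp:

64.9600 g


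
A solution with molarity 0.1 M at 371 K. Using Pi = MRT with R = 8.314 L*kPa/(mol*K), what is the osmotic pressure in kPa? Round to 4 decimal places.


Osmotic pressure (van't Hoff): Pi = M*R*T.
RT = 8.314 * 371 = 3084.494
Pi = 0.1 * 3084.494
Pi = 308.4494 kPa, rounded to 4 dp:

308.4494 kPa


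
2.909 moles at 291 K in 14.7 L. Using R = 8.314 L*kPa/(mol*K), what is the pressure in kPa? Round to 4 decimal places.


PV = nRT, solve for P = nRT / V.
nRT = 2.909 * 8.314 * 291 = 7037.959
P = 7037.959 / 14.7
P = 478.77272109 kPa, rounded to 4 dp:

478.7727 kPa


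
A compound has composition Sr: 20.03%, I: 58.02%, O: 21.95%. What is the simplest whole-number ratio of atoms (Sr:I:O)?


Assume 100 g of compound, divide each mass% by atomic mass to get moles, then normalize by the smallest to get a raw atom ratio.
Moles per 100 g: Sr: 20.03/87.62 = 0.2286, I: 58.02/126.904 = 0.4572, O: 21.95/15.999 = 1.372
Raw ratio (divide by min = 0.2286): Sr: 1.0, I: 2.0, O: 6.002
Multiply by 1 to clear fractions: Sr: 1.0 ~= 1, I: 2.0 ~= 2, O: 6.002 ~= 6
Reduce by GCD to get the simplest whole-number ratio:

1:2:6


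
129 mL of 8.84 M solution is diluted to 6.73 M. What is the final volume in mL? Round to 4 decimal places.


Dilution: M1*V1 = M2*V2, solve for V2.
V2 = M1*V1 / M2
V2 = 8.84 * 129 / 6.73
V2 = 1140.36 / 6.73
V2 = 169.44427935 mL, rounded to 4 dp:

169.4443 mL


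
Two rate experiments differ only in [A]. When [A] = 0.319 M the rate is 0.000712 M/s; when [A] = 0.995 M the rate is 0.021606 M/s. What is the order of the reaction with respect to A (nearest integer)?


Rate is proportional to [A]^n, so rate2/rate1 = ([A]2/[A]1)^n. Take logs to solve for n.
rate2/rate1 = 0.021606 / 0.000712 = 30.3455
[A]2/[A]1 = 0.995 / 0.319 = 3.1191
n = ln(30.3455) / ln(3.1191) = 3.0
Nearest integer order:

3


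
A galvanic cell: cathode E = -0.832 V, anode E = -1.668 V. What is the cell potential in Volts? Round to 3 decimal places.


Standard cell potential: E_cell = E_cathode - E_anode.
E_cell = -0.832 - (-1.668)
E_cell = 0.836 V, rounded to 3 dp:

0.836 V


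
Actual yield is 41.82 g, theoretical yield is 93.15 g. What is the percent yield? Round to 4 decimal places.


% yield = 100 * actual / theoretical
% yield = 100 * 41.82 / 93.15
% yield = 44.89533011 %, rounded to 4 dp:

44.8953 %


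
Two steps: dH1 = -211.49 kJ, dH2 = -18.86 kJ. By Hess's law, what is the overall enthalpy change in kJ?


Hess's law: enthalpy is a state function, so add the step enthalpies.
dH_total = dH1 + dH2 = -211.49 + (-18.86)
dH_total = -230.35 kJ:

-230.35 kJ


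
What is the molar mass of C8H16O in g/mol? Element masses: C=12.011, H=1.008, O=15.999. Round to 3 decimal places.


M = sum(count * atomic_mass) over atoms.
M = 8*12.011 + 16*1.008 + 1*15.999
M = 96.088 + 16.128 + 15.999
M = 128.215 g/mol, rounded to 3 dp:

128.215 g/mol


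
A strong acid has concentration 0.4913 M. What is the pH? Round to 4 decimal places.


A strong acid dissociates completely, so [H+] equals the given concentration.
pH = -log10([H+]) = -log10(0.4913)
pH = 0.30865324, rounded to 4 dp:

0.3087


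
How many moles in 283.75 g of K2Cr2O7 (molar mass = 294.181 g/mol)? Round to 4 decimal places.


n = mass / M
n = 283.75 / 294.181
n = 0.96454224 mol, rounded to 4 dp:

0.9645 mol


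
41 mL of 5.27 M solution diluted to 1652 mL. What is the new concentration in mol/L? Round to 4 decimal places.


Dilution: M1*V1 = M2*V2, solve for M2.
M2 = M1*V1 / V2
M2 = 5.27 * 41 / 1652
M2 = 216.07 / 1652
M2 = 0.13079298 mol/L, rounded to 4 dp:

0.1308 mol/L


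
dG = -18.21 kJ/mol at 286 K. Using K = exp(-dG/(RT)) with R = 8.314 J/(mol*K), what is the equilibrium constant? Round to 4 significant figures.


dG is in kJ/mol; multiply by 1000 to match R in J/(mol*K).
RT = 8.314 * 286 = 2377.804 J/mol
exponent = -dG*1000 / (RT) = -(-18.21*1000) / 2377.804 = 7.65832676
K = exp(7.65832676)
K = 2118.2102, rounded to 4 significant figures:

2118


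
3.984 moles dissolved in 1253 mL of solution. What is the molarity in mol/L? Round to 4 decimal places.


Convert volume to liters: V_L = V_mL / 1000.
V_L = 1253 / 1000 = 1.253 L
M = n / V_L = 3.984 / 1.253
M = 3.17956903 mol/L, rounded to 4 dp:

3.1796 mol/L


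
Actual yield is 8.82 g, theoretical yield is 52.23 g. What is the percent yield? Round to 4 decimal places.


% yield = 100 * actual / theoretical
% yield = 100 * 8.82 / 52.23
% yield = 16.88684664 %, rounded to 4 dp:

16.8868 %


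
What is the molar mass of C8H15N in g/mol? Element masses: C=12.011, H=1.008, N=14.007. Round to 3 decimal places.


M = sum(count * atomic_mass) over atoms.
M = 8*12.011 + 15*1.008 + 1*14.007
M = 96.088 + 15.12 + 14.007
M = 125.215 g/mol, rounded to 3 dp:

125.215 g/mol


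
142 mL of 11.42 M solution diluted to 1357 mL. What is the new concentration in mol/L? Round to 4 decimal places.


Dilution: M1*V1 = M2*V2, solve for M2.
M2 = M1*V1 / V2
M2 = 11.42 * 142 / 1357
M2 = 1621.64 / 1357
M2 = 1.19501842 mol/L, rounded to 4 dp:

1.1950 mol/L


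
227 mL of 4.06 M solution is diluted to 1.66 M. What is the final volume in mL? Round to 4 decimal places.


Dilution: M1*V1 = M2*V2, solve for V2.
V2 = M1*V1 / M2
V2 = 4.06 * 227 / 1.66
V2 = 921.62 / 1.66
V2 = 555.19277108 mL, rounded to 4 dp:

555.1928 mL


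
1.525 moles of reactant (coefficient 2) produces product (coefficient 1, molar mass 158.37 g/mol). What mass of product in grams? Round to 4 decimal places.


Use the coefficient ratio to convert reactant moles to product moles, then multiply by the product's molar mass.
moles_P = moles_R * (coeff_P / coeff_R) = 1.525 * (1/2) = 0.7625
mass_P = moles_P * M_P = 0.7625 * 158.37
mass_P = 120.757125 g, rounded to 4 dp:

120.7571 g


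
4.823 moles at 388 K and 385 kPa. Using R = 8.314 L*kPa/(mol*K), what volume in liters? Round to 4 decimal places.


PV = nRT, solve for V = nRT / P.
nRT = 4.823 * 8.314 * 388 = 15558.1877
V = 15558.1877 / 385
V = 40.41087714 L, rounded to 4 dp:

40.4109 L


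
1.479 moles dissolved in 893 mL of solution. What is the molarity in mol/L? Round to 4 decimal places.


Convert volume to liters: V_L = V_mL / 1000.
V_L = 893 / 1000 = 0.893 L
M = n / V_L = 1.479 / 0.893
M = 1.65621501 mol/L, rounded to 4 dp:

1.6562 mol/L


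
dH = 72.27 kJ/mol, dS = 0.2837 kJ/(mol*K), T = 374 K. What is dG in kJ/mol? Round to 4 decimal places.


Gibbs: dG = dH - T*dS (consistent units, dS already in kJ/(mol*K)).
T*dS = 374 * 0.2837 = 106.1038
dG = 72.27 - (106.1038)
dG = -33.8338 kJ/mol, rounded to 4 dp:

-33.8338 kJ/mol


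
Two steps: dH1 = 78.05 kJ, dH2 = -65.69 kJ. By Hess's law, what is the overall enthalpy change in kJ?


Hess's law: enthalpy is a state function, so add the step enthalpies.
dH_total = dH1 + dH2 = 78.05 + (-65.69)
dH_total = 12.36 kJ:

12.36 kJ


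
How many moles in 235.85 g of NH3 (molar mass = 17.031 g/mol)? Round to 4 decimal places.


n = mass / M
n = 235.85 / 17.031
n = 13.84827667 mol, rounded to 4 dp:

13.8483 mol


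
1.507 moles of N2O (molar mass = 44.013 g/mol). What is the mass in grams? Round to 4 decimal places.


mass = n * M
mass = 1.507 * 44.013
mass = 66.327591 g, rounded to 4 dp:

66.3276 g


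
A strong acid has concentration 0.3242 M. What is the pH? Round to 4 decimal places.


A strong acid dissociates completely, so [H+] equals the given concentration.
pH = -log10([H+]) = -log10(0.3242)
pH = 0.48918699, rounded to 4 dp:

0.4892


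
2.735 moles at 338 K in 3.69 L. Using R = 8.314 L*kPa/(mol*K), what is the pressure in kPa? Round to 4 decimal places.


PV = nRT, solve for P = nRT / V.
nRT = 2.735 * 8.314 * 338 = 7685.711
P = 7685.711 / 3.69
P = 2082.84850949 kPa, rounded to 4 dp:

2082.8485 kPa


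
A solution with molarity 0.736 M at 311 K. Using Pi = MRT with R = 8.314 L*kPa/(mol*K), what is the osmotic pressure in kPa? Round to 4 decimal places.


Osmotic pressure (van't Hoff): Pi = M*R*T.
RT = 8.314 * 311 = 2585.654
Pi = 0.736 * 2585.654
Pi = 1903.041344 kPa, rounded to 4 dp:

1903.0413 kPa


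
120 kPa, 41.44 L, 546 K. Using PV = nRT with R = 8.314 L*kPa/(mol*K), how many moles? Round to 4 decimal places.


PV = nRT, solve for n = PV / (RT).
PV = 120 * 41.44 = 4972.8
RT = 8.314 * 546 = 4539.444
n = 4972.8 / 4539.444
n = 1.09546455 mol, rounded to 4 dp:

1.0955 mol


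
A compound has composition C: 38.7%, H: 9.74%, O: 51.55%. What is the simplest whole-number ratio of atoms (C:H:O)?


Assume 100 g of compound, divide each mass% by atomic mass to get moles, then normalize by the smallest to get a raw atom ratio.
Moles per 100 g: C: 38.7/12.011 = 3.222, H: 9.74/1.008 = 9.6627, O: 51.55/15.999 = 3.2221
Raw ratio (divide by min = 3.222): C: 1.0, H: 2.999, O: 1.0
Multiply by 1 to clear fractions: C: 1.0 ~= 1, H: 2.999 ~= 3, O: 1.0 ~= 1
Reduce by GCD to get the simplest whole-number ratio:

1:3:1


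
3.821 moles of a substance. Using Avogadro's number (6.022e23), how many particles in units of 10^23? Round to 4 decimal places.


N = n * NA, then divide by 1e23 for the requested units.
N / 1e23 = n * 6.022
N / 1e23 = 3.821 * 6.022
N / 1e23 = 23.010062, rounded to 4 dp:

23.0101


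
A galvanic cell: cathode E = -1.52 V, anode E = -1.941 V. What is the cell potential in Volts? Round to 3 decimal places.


Standard cell potential: E_cell = E_cathode - E_anode.
E_cell = -1.52 - (-1.941)
E_cell = 0.421 V, rounded to 3 dp:

0.421 V


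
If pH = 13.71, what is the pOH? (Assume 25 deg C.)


At 25 deg C, pH + pOH = 14.
pOH = 14 - pH = 14 - 13.71
pOH = 0.29:

0.29


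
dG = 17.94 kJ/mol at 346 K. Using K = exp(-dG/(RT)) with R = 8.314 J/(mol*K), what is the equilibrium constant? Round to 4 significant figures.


dG is in kJ/mol; multiply by 1000 to match R in J/(mol*K).
RT = 8.314 * 346 = 2876.644 J/mol
exponent = -dG*1000 / (RT) = -(17.94*1000) / 2876.644 = -6.23643384
K = exp(-6.23643384)
K = 0.0019568214, rounded to 4 significant figures:

0.001957


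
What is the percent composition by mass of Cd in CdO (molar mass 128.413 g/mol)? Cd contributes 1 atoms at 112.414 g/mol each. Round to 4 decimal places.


pct = 100 * (n_elem * M_elem) / M_total
mass_contribution = 1 * 112.414 = 112.414 g/mol
pct = 100 * 112.414 / 128.413
pct = 87.54098105 %, rounded to 4 dp:

87.5410 %


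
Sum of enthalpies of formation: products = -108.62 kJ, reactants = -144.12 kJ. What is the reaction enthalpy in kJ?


dH_rxn = sum(dH_f products) - sum(dH_f reactants)
dH_rxn = -108.62 - (-144.12)
dH_rxn = 35.5 kJ:

35.50 kJ


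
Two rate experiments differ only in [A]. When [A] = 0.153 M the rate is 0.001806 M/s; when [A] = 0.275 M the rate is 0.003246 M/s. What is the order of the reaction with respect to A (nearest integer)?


Rate is proportional to [A]^n, so rate2/rate1 = ([A]2/[A]1)^n. Take logs to solve for n.
rate2/rate1 = 0.003246 / 0.001806 = 1.7973
[A]2/[A]1 = 0.275 / 0.153 = 1.7974
n = ln(1.7973) / ln(1.7974) = 1.0
Nearest integer order:

1


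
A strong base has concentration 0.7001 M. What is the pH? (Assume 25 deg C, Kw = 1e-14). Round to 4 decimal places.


A strong base dissociates completely, so [OH-] equals the given concentration.
pOH = -log10([OH-]) = -log10(0.7001) = 0.15484
pH = 14 - pOH = 14 - 0.15484
pH = 13.84516, rounded to 4 dp:

13.8452


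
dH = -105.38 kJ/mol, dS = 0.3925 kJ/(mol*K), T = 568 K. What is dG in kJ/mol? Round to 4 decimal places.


Gibbs: dG = dH - T*dS (consistent units, dS already in kJ/(mol*K)).
T*dS = 568 * 0.3925 = 222.94
dG = -105.38 - (222.94)
dG = -328.32 kJ/mol, rounded to 4 dp:

-328.3200 kJ/mol


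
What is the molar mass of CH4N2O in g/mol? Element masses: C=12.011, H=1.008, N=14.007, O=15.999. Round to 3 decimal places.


M = sum(count * atomic_mass) over atoms.
M = 1*12.011 + 4*1.008 + 2*14.007 + 1*15.999
M = 12.011 + 4.032 + 28.014 + 15.999
M = 60.056 g/mol, rounded to 3 dp:

60.056 g/mol


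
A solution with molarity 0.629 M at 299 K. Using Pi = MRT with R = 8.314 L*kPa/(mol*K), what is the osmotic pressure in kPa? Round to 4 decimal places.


Osmotic pressure (van't Hoff): Pi = M*R*T.
RT = 8.314 * 299 = 2485.886
Pi = 0.629 * 2485.886
Pi = 1563.622294 kPa, rounded to 4 dp:

1563.6223 kPa


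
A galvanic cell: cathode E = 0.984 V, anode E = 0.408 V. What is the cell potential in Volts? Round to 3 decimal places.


Standard cell potential: E_cell = E_cathode - E_anode.
E_cell = 0.984 - (0.408)
E_cell = 0.576 V, rounded to 3 dp:

0.576 V


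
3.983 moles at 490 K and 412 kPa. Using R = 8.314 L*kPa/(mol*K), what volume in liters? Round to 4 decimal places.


PV = nRT, solve for V = nRT / P.
nRT = 3.983 * 8.314 * 490 = 16226.1844
V = 16226.1844 / 412
V = 39.38394272 L, rounded to 4 dp:

39.3839 L


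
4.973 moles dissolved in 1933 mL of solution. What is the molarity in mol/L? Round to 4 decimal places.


Convert volume to liters: V_L = V_mL / 1000.
V_L = 1933 / 1000 = 1.933 L
M = n / V_L = 4.973 / 1.933
M = 2.57268495 mol/L, rounded to 4 dp:

2.5727 mol/L


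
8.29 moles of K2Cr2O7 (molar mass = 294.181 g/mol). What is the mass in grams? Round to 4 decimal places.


mass = n * M
mass = 8.29 * 294.181
mass = 2438.76049 g, rounded to 4 dp:

2438.7605 g


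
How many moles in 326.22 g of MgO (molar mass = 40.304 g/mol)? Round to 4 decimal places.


n = mass / M
n = 326.22 / 40.304
n = 8.09398571 mol, rounded to 4 dp:

8.0940 mol


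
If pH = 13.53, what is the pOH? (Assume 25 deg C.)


At 25 deg C, pH + pOH = 14.
pOH = 14 - pH = 14 - 13.53
pOH = 0.47:

0.47


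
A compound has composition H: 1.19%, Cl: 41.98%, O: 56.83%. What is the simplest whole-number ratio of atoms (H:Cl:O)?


Assume 100 g of compound, divide each mass% by atomic mass to get moles, then normalize by the smallest to get a raw atom ratio.
Moles per 100 g: H: 1.19/1.008 = 1.1806, Cl: 41.98/35.453 = 1.1841, O: 56.83/15.999 = 3.5521
Raw ratio (divide by min = 1.1806): H: 1.0, Cl: 1.003, O: 3.009
Multiply by 1 to clear fractions: H: 1.0 ~= 1, Cl: 1.003 ~= 1, O: 3.009 ~= 3
Reduce by GCD to get the simplest whole-number ratio:

1:1:3


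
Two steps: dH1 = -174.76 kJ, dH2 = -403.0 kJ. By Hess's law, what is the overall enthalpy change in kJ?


Hess's law: enthalpy is a state function, so add the step enthalpies.
dH_total = dH1 + dH2 = -174.76 + (-403.0)
dH_total = -577.76 kJ:

-577.76 kJ


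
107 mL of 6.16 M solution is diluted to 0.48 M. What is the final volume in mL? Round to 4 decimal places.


Dilution: M1*V1 = M2*V2, solve for V2.
V2 = M1*V1 / M2
V2 = 6.16 * 107 / 0.48
V2 = 659.12 / 0.48
V2 = 1373.16666667 mL, rounded to 4 dp:

1373.1667 mL


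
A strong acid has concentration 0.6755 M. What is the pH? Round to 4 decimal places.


A strong acid dissociates completely, so [H+] equals the given concentration.
pH = -log10([H+]) = -log10(0.6755)
pH = 0.17037465, rounded to 4 dp:

0.1704


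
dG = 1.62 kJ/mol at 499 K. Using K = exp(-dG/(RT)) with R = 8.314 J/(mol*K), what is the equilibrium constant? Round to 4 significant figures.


dG is in kJ/mol; multiply by 1000 to match R in J/(mol*K).
RT = 8.314 * 499 = 4148.686 J/mol
exponent = -dG*1000 / (RT) = -(1.62*1000) / 4148.686 = -0.39048508
K = exp(-0.39048508)
K = 0.67672853, rounded to 4 significant figures:

0.6767


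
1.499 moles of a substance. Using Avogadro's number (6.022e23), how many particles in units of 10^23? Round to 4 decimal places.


N = n * NA, then divide by 1e23 for the requested units.
N / 1e23 = n * 6.022
N / 1e23 = 1.499 * 6.022
N / 1e23 = 9.026978, rounded to 4 dp:

9.0270


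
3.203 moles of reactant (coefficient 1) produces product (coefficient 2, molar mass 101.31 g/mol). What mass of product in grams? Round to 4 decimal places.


Use the coefficient ratio to convert reactant moles to product moles, then multiply by the product's molar mass.
moles_P = moles_R * (coeff_P / coeff_R) = 3.203 * (2/1) = 6.406
mass_P = moles_P * M_P = 6.406 * 101.31
mass_P = 648.99186 g, rounded to 4 dp:

648.9919 g


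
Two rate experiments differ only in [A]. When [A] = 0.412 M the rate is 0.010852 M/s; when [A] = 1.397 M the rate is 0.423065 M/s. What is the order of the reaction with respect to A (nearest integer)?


Rate is proportional to [A]^n, so rate2/rate1 = ([A]2/[A]1)^n. Take logs to solve for n.
rate2/rate1 = 0.423065 / 0.010852 = 38.985
[A]2/[A]1 = 1.397 / 0.412 = 3.3908
n = ln(38.985) / ln(3.3908) = 3.0
Nearest integer order:

3


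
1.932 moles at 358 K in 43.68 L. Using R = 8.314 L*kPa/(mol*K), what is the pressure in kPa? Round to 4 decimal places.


PV = nRT, solve for P = nRT / V.
nRT = 1.932 * 8.314 * 358 = 5750.428
P = 5750.428 / 43.68
P = 131.64899267 kPa, rounded to 4 dp:

131.6490 kPa


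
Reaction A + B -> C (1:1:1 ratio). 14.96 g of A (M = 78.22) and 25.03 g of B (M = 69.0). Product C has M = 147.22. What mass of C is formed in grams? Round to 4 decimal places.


Find moles of each reactant; the smaller value is the limiting reagent in a 1:1:1 reaction, so moles_C equals moles of the limiter.
n_A = mass_A / M_A = 14.96 / 78.22 = 0.191255 mol
n_B = mass_B / M_B = 25.03 / 69.0 = 0.362754 mol
Limiting reagent: A (smaller), n_limiting = 0.191255 mol
mass_C = n_limiting * M_C = 0.191255 * 147.22
mass_C = 28.1565611 g, rounded to 4 dp:

28.1566 g


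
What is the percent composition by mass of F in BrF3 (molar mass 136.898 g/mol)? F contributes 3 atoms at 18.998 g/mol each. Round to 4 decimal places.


pct = 100 * (n_elem * M_elem) / M_total
mass_contribution = 3 * 18.998 = 56.994 g/mol
pct = 100 * 56.994 / 136.898
pct = 41.63245628 %, rounded to 4 dp:

41.6325 %
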